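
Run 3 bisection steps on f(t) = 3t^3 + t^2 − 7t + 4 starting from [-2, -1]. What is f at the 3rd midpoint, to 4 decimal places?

f(-1.5) = 6.625 > 0, so the root lies in [-2, -1.5]
f(-1.75) = 3.234375 > 0, so the root lies in [-2, -1.75]
f(-1.875) = 0.865234 > 0, so the root lies in [-2, -1.875]

0.8652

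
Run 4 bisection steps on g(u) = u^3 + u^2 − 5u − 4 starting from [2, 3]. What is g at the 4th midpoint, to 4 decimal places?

midpoint 2.5: g = 5.375 > 0 → [2, 2.5]
midpoint 2.25: g = 1.203125 > 0 → [2, 2.25]
midpoint 2.125: g = -0.513672 < 0 → [2.125, 2.25]
midpoint 2.1875: g = 0.3152 > 0 → [2.125, 2.1875]

0.3152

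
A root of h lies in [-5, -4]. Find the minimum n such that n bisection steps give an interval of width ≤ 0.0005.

11

Width after n steps is 1/2^n. Need 2^n ≥ 1/0.0005 = 2000.
2^10 = 1024 < 2000 ≤ 2^11 = 2048, so n = 11.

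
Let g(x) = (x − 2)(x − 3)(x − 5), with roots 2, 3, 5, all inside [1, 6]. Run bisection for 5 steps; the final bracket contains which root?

5

g(3.5) = -1.125 < 0, so the root lies in [3.5, 6]
g(4.75) = -1.203125 < 0, so the root lies in [4.75, 6]
g(5.375) = 3.005859 > 0, so the root lies in [4.75, 5.375]
g(5.0625) = 0.3948 > 0, so the root lies in [4.75, 5.0625]
g(4.90625) = -0.5194 < 0, so the root lies in [4.90625, 5.0625]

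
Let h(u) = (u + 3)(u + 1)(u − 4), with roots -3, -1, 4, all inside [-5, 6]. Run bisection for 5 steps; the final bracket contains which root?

4

h(0.5) = -18.375 < 0, so the root lies in [0.5, 6]
h(3.25) = -19.921875 < 0, so the root lies in [3.25, 6]
h(4.625) = 26.806641 > 0, so the root lies in [3.25, 4.625]
h(3.9375) = -2.1409 < 0, so the root lies in [3.9375, 4.625]
h(4.28125) = 10.8152 > 0, so the root lies in [3.9375, 4.28125]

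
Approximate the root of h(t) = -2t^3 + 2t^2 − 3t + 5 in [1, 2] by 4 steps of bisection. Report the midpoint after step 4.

1.3125

midpoint 1.5: h = -1.75 < 0 → [1, 1.5]
midpoint 1.25: h = 0.46875 > 0 → [1.25, 1.5]
midpoint 1.375: h = -0.542969 < 0 → [1.25, 1.375]
midpoint 1.3125: h = -0.0142 < 0 → [1.25, 1.3125]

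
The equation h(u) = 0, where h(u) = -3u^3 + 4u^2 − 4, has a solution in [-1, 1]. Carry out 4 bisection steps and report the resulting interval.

[-0.875, -0.75]

u = 0 gives h = -4, negative; keep [-1, 0]
u = -0.5 gives h = -2.625, negative; keep [-1, -0.5]
u = -0.75 gives h = -0.484375, negative; keep [-1, -0.75]
u = -0.875 gives h = 1.0723, positive; keep [-0.875, -0.75]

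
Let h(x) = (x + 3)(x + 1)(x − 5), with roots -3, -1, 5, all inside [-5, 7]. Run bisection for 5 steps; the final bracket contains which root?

midpoint 1: h = -32 < 0 → [1, 7]
midpoint 4: h = -35 < 0 → [4, 7]
midpoint 5.5: h = 27.625 > 0 → [4, 5.5]
midpoint 4.75: h = -11.1406 < 0 → [4.75, 5.5]
midpoint 5.125: h = 6.2207 > 0 → [4.75, 5.125]

5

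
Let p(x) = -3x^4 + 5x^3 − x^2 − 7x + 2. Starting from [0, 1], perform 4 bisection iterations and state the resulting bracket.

[0.25, 0.3125]

m = 0.5, p(m) = -1.3125 (−); new bracket [0, 0.5]
m = 0.25, p(m) = 0.253906 (+); new bracket [0.25, 0.5]
m = 0.375, p(m) = -0.561279 (−); new bracket [0.25, 0.375]
m = 0.3125, p(m) = -0.1612 (−); new bracket [0.25, 0.3125]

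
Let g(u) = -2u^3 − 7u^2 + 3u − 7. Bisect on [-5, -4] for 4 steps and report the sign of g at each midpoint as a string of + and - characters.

+++-

g(-4.5) = 20 > 0, so the root lies in [-4.5, -4]
g(-4.25) = 7.34375 > 0, so the root lies in [-4.25, -4]
g(-4.125) = 1.894531 > 0, so the root lies in [-4.125, -4]
g(-4.0625) = -0.6206 < 0, so the root lies in [-4.125, -4.0625]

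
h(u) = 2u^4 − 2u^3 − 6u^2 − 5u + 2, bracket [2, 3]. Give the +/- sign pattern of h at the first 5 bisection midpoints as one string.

midpoint 2.5: h = -1.125 < 0 → [2.5, 3]
midpoint 2.75: h = 15.664062 > 0 → [2.5, 2.75]
midpoint 2.625: h = 6.316895 > 0 → [2.5, 2.625]
midpoint 2.5625: h = 2.3716 > 0 → [2.5, 2.5625]
midpoint 2.53125: h = 0.5689 > 0 → [2.5, 2.53125]

-++++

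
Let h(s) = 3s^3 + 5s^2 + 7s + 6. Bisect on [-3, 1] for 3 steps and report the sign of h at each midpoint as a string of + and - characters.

h(-1) = 1 > 0, so the root lies in [-3, -1]
h(-2) = -12 < 0, so the root lies in [-2, -1]
h(-1.5) = -3.375 < 0, so the root lies in [-1.5, -1]

+--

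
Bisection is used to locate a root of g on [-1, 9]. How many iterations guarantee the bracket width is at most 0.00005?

Width after n steps is 10/2^n. Need 2^n ≥ 10/0.00005 = 200000.
2^17 = 131072 < 200000 ≤ 2^18 = 262144, so n = 18.

18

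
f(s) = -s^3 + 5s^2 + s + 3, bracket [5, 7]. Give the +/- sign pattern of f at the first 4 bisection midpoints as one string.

midpoint 6: f = -27 < 0 → [5, 6]
midpoint 5.5: f = -6.625 < 0 → [5, 5.5]
midpoint 5.25: f = 1.359375 > 0 → [5.25, 5.5]
midpoint 5.375: f = -2.459 < 0 → [5.25, 5.375]

--+-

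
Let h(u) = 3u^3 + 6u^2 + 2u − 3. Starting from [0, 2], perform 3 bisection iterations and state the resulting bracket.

h(1) = 8 > 0, so the root lies in [0, 1]
h(0.5) = -0.125 < 0, so the root lies in [0.5, 1]
h(0.75) = 3.140625 > 0, so the root lies in [0.5, 0.75]

[0.5, 0.75]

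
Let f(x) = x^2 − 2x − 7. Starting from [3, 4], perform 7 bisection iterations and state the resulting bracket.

[3.828125, 3.8359375]

midpoint 3.5: f = -1.75 < 0 → [3.5, 4]
midpoint 3.75: f = -0.4375 < 0 → [3.75, 4]
midpoint 3.875: f = 0.265625 > 0 → [3.75, 3.875]
midpoint 3.8125: f = -0.0898 < 0 → [3.8125, 3.875]
midpoint 3.84375: f = 0.0869 > 0 → [3.8125, 3.84375]
midpoint 3.828125: f = -0.0017 < 0 → [3.828125, 3.84375]
midpoint 3.8359375: f = 0.0425 > 0 → [3.828125, 3.8359375]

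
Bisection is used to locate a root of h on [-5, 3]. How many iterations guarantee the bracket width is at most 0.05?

8

Width after n steps is 8/2^n. Need 2^n ≥ 8/0.05 = 160.
2^7 = 128 < 160 ≤ 2^8 = 256, so n = 8.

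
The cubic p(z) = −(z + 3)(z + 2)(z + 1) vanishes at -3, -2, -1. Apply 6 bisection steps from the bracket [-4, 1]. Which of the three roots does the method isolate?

-1

p(-1.5) = 0.375 > 0, so the root lies in [-1.5, 1]
p(-0.25) = -3.609375 < 0, so the root lies in [-1.5, -0.25]
p(-0.875) = -0.298828 < 0, so the root lies in [-1.5, -0.875]
p(-1.1875) = 0.2761 > 0, so the root lies in [-1.1875, -0.875]
p(-1.03125) = 0.0596 > 0, so the root lies in [-1.03125, -0.875]
p(-0.953125) = -0.1004 < 0, so the root lies in [-1.03125, -0.953125]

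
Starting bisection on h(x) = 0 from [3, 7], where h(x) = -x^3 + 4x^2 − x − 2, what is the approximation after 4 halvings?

x = 5 gives h = -32, negative; keep [3, 5]
x = 4 gives h = -6, negative; keep [3, 4]
x = 3.5 gives h = 0.625, positive; keep [3.5, 4]
x = 3.75 gives h = -2.2344, negative; keep [3.5, 3.75]

3.75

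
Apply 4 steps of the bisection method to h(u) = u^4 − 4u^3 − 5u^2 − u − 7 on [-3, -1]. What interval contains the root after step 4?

midpoint -2: h = 23 > 0 → [-2, -1]
midpoint -1.5: h = 1.8125 > 0 → [-1.5, -1]
midpoint -1.25: h = -3.308594 < 0 → [-1.5, -1.25]
midpoint -1.375: h = -1.1052 < 0 → [-1.5, -1.375]

[-1.5, -1.375]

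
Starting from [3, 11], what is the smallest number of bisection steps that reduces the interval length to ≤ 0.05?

8

Width after n steps is 8/2^n. Need 2^n ≥ 8/0.05 = 160.
2^7 = 128 < 160 ≤ 2^8 = 256, so n = 8.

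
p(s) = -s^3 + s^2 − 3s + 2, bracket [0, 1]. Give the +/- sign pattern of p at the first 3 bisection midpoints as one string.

+-+

midpoint 0.5: p = 0.625 > 0 → [0.5, 1]
midpoint 0.75: p = -0.109375 < 0 → [0.5, 0.75]
midpoint 0.625: p = 0.271484 > 0 → [0.625, 0.75]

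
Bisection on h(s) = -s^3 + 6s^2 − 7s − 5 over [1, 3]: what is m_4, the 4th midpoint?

2.625

m = 2, h(m) = -3 (−); new bracket [2, 3]
m = 2.5, h(m) = -0.625 (−); new bracket [2.5, 3]
m = 2.75, h(m) = 0.328125 (+); new bracket [2.5, 2.75]
m = 2.625, h(m) = -0.1191 (−); new bracket [2.625, 2.75]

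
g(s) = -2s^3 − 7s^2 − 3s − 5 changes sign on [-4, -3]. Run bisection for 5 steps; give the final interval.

s = -3.5 gives g = 5.5, positive; keep [-3.5, -3]
s = -3.25 gives g = -0.53125, negative; keep [-3.5, -3.25]
s = -3.375 gives g = 2.277344, positive; keep [-3.375, -3.25]
s = -3.3125 gives g = 0.8228, positive; keep [-3.3125, -3.25]
s = -3.28125 gives g = 0.1334, positive; keep [-3.28125, -3.25]

[-3.28125, -3.25]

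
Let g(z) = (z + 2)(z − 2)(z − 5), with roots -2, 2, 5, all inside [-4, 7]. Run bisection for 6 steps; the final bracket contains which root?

-2

m = 1.5, g(m) = 6.125 (+); new bracket [-4, 1.5]
m = -1.25, g(m) = 15.234375 (+); new bracket [-4, -1.25]
m = -2.625, g(m) = -22.041016 (−); new bracket [-2.625, -1.25]
m = -1.9375, g(m) = 1.7073 (+); new bracket [-2.625, -1.9375]
m = -2.28125, g(m) = -8.7674 (−); new bracket [-2.28125, -1.9375]
m = -2.109375, g(m) = -3.1954 (−); new bracket [-2.109375, -1.9375]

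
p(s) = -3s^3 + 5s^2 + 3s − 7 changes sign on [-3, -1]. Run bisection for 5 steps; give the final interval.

midpoint -2: p = 31 > 0 → [-2, -1]
midpoint -1.5: p = 9.875 > 0 → [-1.5, -1]
midpoint -1.25: p = 2.921875 > 0 → [-1.25, -1]
midpoint -1.125: p = 0.2246 > 0 → [-1.125, -1]
midpoint -1.0625: p = -0.9446 < 0 → [-1.125, -1.0625]

[-1.125, -1.0625]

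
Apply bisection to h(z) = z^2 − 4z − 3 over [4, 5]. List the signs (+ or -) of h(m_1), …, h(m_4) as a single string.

-+-+

midpoint 4.5: h = -0.75 < 0 → [4.5, 5]
midpoint 4.75: h = 0.5625 > 0 → [4.5, 4.75]
midpoint 4.625: h = -0.109375 < 0 → [4.625, 4.75]
midpoint 4.6875: h = 0.2227 > 0 → [4.625, 4.6875]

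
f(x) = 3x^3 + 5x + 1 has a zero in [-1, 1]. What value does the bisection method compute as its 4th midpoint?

x = 0 gives f = 1, positive; keep [-1, 0]
x = -0.5 gives f = -1.875, negative; keep [-0.5, 0]
x = -0.25 gives f = -0.296875, negative; keep [-0.25, 0]
x = -0.125 gives f = 0.3691, positive; keep [-0.25, -0.125]

-0.125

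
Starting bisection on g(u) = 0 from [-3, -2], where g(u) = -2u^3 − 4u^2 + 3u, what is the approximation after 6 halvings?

g(-2.5) = -1.25 < 0, so the root lies in [-3, -2.5]
g(-2.75) = 3.09375 > 0, so the root lies in [-2.75, -2.5]
g(-2.625) = 0.738281 > 0, so the root lies in [-2.625, -2.5]
g(-2.5625) = -0.3003 < 0, so the root lies in [-2.625, -2.5625]
g(-2.59375) = 0.2077 > 0, so the root lies in [-2.59375, -2.5625]
g(-2.578125) = -0.0491 < 0, so the root lies in [-2.59375, -2.578125]

-2.578125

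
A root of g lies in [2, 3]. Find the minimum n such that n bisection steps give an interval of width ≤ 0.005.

8

Width after n steps is 1/2^n. Need 2^n ≥ 1/0.005 = 200.
2^7 = 128 < 200 ≤ 2^8 = 256, so n = 8.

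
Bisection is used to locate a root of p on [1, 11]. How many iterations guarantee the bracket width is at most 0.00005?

18

Width after n steps is 10/2^n. Need 2^n ≥ 10/0.00005 = 200000.
2^17 = 131072 < 200000 ≤ 2^18 = 262144, so n = 18.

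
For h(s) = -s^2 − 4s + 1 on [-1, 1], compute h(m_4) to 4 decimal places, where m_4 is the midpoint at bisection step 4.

h(0) = 1 > 0, so the root lies in [0, 1]
h(0.5) = -1.25 < 0, so the root lies in [0, 0.5]
h(0.25) = -0.0625 < 0, so the root lies in [0, 0.25]
h(0.125) = 0.4844 > 0, so the root lies in [0.125, 0.25]

0.4844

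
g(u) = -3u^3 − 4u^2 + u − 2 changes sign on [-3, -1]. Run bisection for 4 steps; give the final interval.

midpoint -2: g = 4 > 0 → [-2, -1]
midpoint -1.5: g = -2.375 < 0 → [-2, -1.5]
midpoint -1.75: g = 0.078125 > 0 → [-1.75, -1.5]
midpoint -1.625: g = -1.3145 < 0 → [-1.75, -1.625]

[-1.75, -1.625]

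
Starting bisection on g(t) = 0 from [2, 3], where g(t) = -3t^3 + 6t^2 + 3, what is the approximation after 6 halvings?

2.203125

m = 2.5, g(m) = -6.375 (−); new bracket [2, 2.5]
m = 2.25, g(m) = -0.796875 (−); new bracket [2, 2.25]
m = 2.125, g(m) = 1.306641 (+); new bracket [2.125, 2.25]
m = 2.1875, g(m) = 0.3083 (+); new bracket [2.1875, 2.25]
m = 2.21875, g(m) = -0.2306 (−); new bracket [2.1875, 2.21875]
m = 2.203125, g(m) = 0.0422 (+); new bracket [2.203125, 2.21875]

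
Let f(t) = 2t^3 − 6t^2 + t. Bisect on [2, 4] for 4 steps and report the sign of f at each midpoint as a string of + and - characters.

midpoint 3: f = 3 > 0 → [2, 3]
midpoint 2.5: f = -3.75 < 0 → [2.5, 3]
midpoint 2.75: f = -1.03125 < 0 → [2.75, 3]
midpoint 2.875: f = 0.8086 > 0 → [2.75, 2.875]

+--+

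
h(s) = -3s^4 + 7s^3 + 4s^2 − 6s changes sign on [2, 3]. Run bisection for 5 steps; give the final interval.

midpoint 2.5: h = 2.1875 > 0 → [2.5, 3]
midpoint 2.75: h = -12.246094 < 0 → [2.5, 2.75]
midpoint 2.625: h = -4.014404 < 0 → [2.5, 2.625]
midpoint 2.5625: h = -0.6775 < 0 → [2.5, 2.5625]
midpoint 2.53125: h = 0.8118 > 0 → [2.53125, 2.5625]

[2.53125, 2.5625]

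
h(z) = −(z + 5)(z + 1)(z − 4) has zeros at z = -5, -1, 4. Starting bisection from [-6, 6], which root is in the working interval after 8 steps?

4

h(0) = 20 > 0, so the root lies in [0, 6]
h(3) = 32 > 0, so the root lies in [3, 6]
h(4.5) = -26.125 < 0, so the root lies in [3, 4.5]
h(3.75) = 10.3906 > 0, so the root lies in [3.75, 4.5]
h(4.125) = -5.8457 < 0, so the root lies in [3.75, 4.125]
h(3.9375) = 2.7581 > 0, so the root lies in [3.9375, 4.125]
h(4.03125) = -1.42 < 0, so the root lies in [3.9375, 4.03125]
h(3.984375) = 0.6997 > 0, so the root lies in [3.984375, 4.03125]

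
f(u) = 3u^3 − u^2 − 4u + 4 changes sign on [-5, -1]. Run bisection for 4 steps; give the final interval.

[-1.5, -1.25]

midpoint -3: f = -74 < 0 → [-3, -1]
midpoint -2: f = -16 < 0 → [-2, -1]
midpoint -1.5: f = -2.375 < 0 → [-1.5, -1]
midpoint -1.25: f = 1.5781 > 0 → [-1.5, -1.25]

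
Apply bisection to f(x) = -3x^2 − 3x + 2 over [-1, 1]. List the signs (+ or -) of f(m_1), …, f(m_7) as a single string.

x = 0 gives f = 2, positive; keep [0, 1]
x = 0.5 gives f = -0.25, negative; keep [0, 0.5]
x = 0.25 gives f = 1.0625, positive; keep [0.25, 0.5]
x = 0.375 gives f = 0.4531, positive; keep [0.375, 0.5]
x = 0.4375 gives f = 0.1133, positive; keep [0.4375, 0.5]
x = 0.46875 gives f = -0.0654, negative; keep [0.4375, 0.46875]
x = 0.453125 gives f = 0.0247, positive; keep [0.453125, 0.46875]

+-+++-+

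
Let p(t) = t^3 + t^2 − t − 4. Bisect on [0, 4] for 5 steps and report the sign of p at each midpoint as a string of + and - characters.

+-+--

m = 2, p(m) = 6 (+); new bracket [0, 2]
m = 1, p(m) = -3 (−); new bracket [1, 2]
m = 1.5, p(m) = 0.125 (+); new bracket [1, 1.5]
m = 1.25, p(m) = -1.7344 (−); new bracket [1.25, 1.5]
m = 1.375, p(m) = -0.8848 (−); new bracket [1.375, 1.5]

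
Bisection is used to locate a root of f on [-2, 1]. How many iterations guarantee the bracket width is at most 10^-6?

Width after n steps is 3/2^n. Need 2^n ≥ 3/10^-6 = 3000000.
2^21 = 2097152 < 3000000 ≤ 2^22 = 4194304, so n = 22.

22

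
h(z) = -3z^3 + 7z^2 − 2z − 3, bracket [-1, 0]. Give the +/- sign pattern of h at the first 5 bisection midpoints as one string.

h(-0.5) = 0.125 > 0, so the root lies in [-0.5, 0]
h(-0.25) = -2.015625 < 0, so the root lies in [-0.5, -0.25]
h(-0.375) = -1.107422 < 0, so the root lies in [-0.5, -0.375]
h(-0.4375) = -0.5339 < 0, so the root lies in [-0.5, -0.4375]
h(-0.46875) = -0.2154 < 0, so the root lies in [-0.5, -0.46875]

+----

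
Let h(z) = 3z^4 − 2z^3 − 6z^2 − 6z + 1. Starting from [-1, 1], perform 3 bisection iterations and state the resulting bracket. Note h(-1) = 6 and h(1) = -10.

h(0) = 1 > 0, so the root lies in [0, 1]
h(0.5) = -3.5625 < 0, so the root lies in [0, 0.5]
h(0.25) = -0.894531 < 0, so the root lies in [0, 0.25]

[0, 0.25]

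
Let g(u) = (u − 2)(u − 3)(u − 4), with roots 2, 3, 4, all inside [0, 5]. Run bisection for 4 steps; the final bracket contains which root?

2

m = 2.5, g(m) = 0.375 (+); new bracket [0, 2.5]
m = 1.25, g(m) = -3.609375 (−); new bracket [1.25, 2.5]
m = 1.875, g(m) = -0.298828 (−); new bracket [1.875, 2.5]
m = 2.1875, g(m) = 0.2761 (+); new bracket [1.875, 2.1875]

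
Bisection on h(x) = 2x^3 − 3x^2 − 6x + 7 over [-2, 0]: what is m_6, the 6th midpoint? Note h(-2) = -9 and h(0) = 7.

midpoint -1: h = 8 > 0 → [-2, -1]
midpoint -1.5: h = 2.5 > 0 → [-2, -1.5]
midpoint -1.75: h = -2.40625 < 0 → [-1.75, -1.5]
midpoint -1.625: h = 0.2461 > 0 → [-1.75, -1.625]
midpoint -1.6875: h = -1.0288 < 0 → [-1.6875, -1.625]
midpoint -1.65625: h = -0.3787 < 0 → [-1.65625, -1.625]

-1.65625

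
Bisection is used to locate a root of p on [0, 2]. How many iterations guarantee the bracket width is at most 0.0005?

12

Width after n steps is 2/2^n. Need 2^n ≥ 2/0.0005 = 4000.
2^11 = 2048 < 4000 ≤ 2^12 = 4096, so n = 12.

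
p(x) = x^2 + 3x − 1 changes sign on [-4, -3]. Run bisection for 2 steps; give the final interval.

[-3.5, -3.25]

midpoint -3.5: p = 0.75 > 0 → [-3.5, -3]
midpoint -3.25: p = -0.1875 < 0 → [-3.5, -3.25]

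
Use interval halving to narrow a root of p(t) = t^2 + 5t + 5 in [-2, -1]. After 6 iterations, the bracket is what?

[-1.390625, -1.375]

p(-1.5) = -0.25 < 0, so the root lies in [-1.5, -1]
p(-1.25) = 0.3125 > 0, so the root lies in [-1.5, -1.25]
p(-1.375) = 0.015625 > 0, so the root lies in [-1.5, -1.375]
p(-1.4375) = -0.1211 < 0, so the root lies in [-1.4375, -1.375]
p(-1.40625) = -0.0537 < 0, so the root lies in [-1.40625, -1.375]
p(-1.390625) = -0.0193 < 0, so the root lies in [-1.390625, -1.375]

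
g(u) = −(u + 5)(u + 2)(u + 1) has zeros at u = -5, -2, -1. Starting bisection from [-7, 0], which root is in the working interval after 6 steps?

midpoint -3.5: g = -5.625 < 0 → [-7, -3.5]
midpoint -5.25: g = 3.453125 > 0 → [-5.25, -3.5]
midpoint -4.375: g = -5.009766 < 0 → [-5.25, -4.375]
midpoint -4.8125: g = -2.0105 < 0 → [-5.25, -4.8125]
midpoint -5.03125: g = 0.3819 > 0 → [-5.03125, -4.8125]
midpoint -4.921875: g = -0.8953 < 0 → [-5.03125, -4.921875]

-5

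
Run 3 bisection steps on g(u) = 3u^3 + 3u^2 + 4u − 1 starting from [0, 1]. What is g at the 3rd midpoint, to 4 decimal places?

-0.4473

midpoint 0.5: g = 2.125 > 0 → [0, 0.5]
midpoint 0.25: g = 0.234375 > 0 → [0, 0.25]
midpoint 0.125: g = -0.447266 < 0 → [0.125, 0.25]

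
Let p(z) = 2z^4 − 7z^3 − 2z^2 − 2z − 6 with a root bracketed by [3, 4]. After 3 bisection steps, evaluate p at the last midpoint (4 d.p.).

m = 3.5, p(m) = -37.5 (−); new bracket [3.5, 4]
m = 3.75, p(m) = -15.257812 (−); new bracket [3.75, 4]
m = 3.875, p(m) = -0.14209 (−); new bracket [3.875, 4]

-0.1421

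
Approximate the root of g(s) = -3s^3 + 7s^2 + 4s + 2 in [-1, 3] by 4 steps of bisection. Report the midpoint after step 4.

2.75

s = 1 gives g = 10, positive; keep [1, 3]
s = 2 gives g = 14, positive; keep [2, 3]
s = 2.5 gives g = 8.875, positive; keep [2.5, 3]
s = 2.75 gives g = 3.5469, positive; keep [2.75, 3]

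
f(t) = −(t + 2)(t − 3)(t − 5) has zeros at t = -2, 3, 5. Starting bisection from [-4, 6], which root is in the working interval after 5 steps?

-2

midpoint 1: f = -24 < 0 → [-4, 1]
midpoint -1.5: f = -14.625 < 0 → [-4, -1.5]
midpoint -2.75: f = 33.421875 > 0 → [-2.75, -1.5]
midpoint -2.125: f = 4.5645 > 0 → [-2.125, -1.5]
midpoint -1.8125: f = -6.1472 < 0 → [-2.125, -1.8125]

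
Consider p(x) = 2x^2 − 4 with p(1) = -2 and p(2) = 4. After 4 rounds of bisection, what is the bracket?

[1.375, 1.4375]

x = 1.5 gives p = 0.5, positive; keep [1, 1.5]
x = 1.25 gives p = -0.875, negative; keep [1.25, 1.5]
x = 1.375 gives p = -0.21875, negative; keep [1.375, 1.5]
x = 1.4375 gives p = 0.1328, positive; keep [1.375, 1.4375]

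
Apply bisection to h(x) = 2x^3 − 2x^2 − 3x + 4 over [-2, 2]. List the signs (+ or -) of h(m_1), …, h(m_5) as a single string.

++-+-

x = 0 gives h = 4, positive; keep [-2, 0]
x = -1 gives h = 3, positive; keep [-2, -1]
x = -1.5 gives h = -2.75, negative; keep [-1.5, -1]
x = -1.25 gives h = 0.7188, positive; keep [-1.5, -1.25]
x = -1.375 gives h = -0.8555, negative; keep [-1.375, -1.25]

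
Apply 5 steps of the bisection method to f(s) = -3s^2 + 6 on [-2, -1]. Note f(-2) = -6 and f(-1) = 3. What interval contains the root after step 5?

[-1.4375, -1.40625]

m = -1.5, f(m) = -0.75 (−); new bracket [-1.5, -1]
m = -1.25, f(m) = 1.3125 (+); new bracket [-1.5, -1.25]
m = -1.375, f(m) = 0.328125 (+); new bracket [-1.5, -1.375]
m = -1.4375, f(m) = -0.1992 (−); new bracket [-1.4375, -1.375]
m = -1.40625, f(m) = 0.0674 (+); new bracket [-1.4375, -1.40625]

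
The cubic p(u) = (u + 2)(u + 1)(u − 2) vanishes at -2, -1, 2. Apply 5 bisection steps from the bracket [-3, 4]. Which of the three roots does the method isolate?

2

midpoint 0.5: p = -5.625 < 0 → [0.5, 4]
midpoint 2.25: p = 3.453125 > 0 → [0.5, 2.25]
midpoint 1.375: p = -5.009766 < 0 → [1.375, 2.25]
midpoint 1.8125: p = -2.0105 < 0 → [1.8125, 2.25]
midpoint 2.03125: p = 0.3819 > 0 → [1.8125, 2.03125]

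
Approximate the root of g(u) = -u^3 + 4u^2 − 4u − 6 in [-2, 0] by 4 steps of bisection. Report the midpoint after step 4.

-0.875

midpoint -1: g = 3 > 0 → [-1, 0]
midpoint -0.5: g = -2.875 < 0 → [-1, -0.5]
midpoint -0.75: g = -0.328125 < 0 → [-1, -0.75]
midpoint -0.875: g = 1.2324 > 0 → [-0.875, -0.75]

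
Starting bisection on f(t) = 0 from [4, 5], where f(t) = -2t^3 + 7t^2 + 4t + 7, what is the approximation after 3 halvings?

m = 4.5, f(m) = -15.5 (−); new bracket [4, 4.5]
m = 4.25, f(m) = -3.09375 (−); new bracket [4, 4.25]
m = 4.125, f(m) = 2.230469 (+); new bracket [4.125, 4.25]

4.125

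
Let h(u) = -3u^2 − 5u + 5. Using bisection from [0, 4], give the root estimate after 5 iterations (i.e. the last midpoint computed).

h(2) = -17 < 0, so the root lies in [0, 2]
h(1) = -3 < 0, so the root lies in [0, 1]
h(0.5) = 1.75 > 0, so the root lies in [0.5, 1]
h(0.75) = -0.4375 < 0, so the root lies in [0.5, 0.75]
h(0.625) = 0.7031 > 0, so the root lies in [0.625, 0.75]

0.625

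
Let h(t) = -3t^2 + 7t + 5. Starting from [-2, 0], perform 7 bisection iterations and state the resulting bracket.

t = -1 gives h = -5, negative; keep [-1, 0]
t = -0.5 gives h = 0.75, positive; keep [-1, -0.5]
t = -0.75 gives h = -1.9375, negative; keep [-0.75, -0.5]
t = -0.625 gives h = -0.5469, negative; keep [-0.625, -0.5]
t = -0.5625 gives h = 0.1133, positive; keep [-0.625, -0.5625]
t = -0.59375 gives h = -0.2139, negative; keep [-0.59375, -0.5625]
t = -0.578125 gives h = -0.0496, negative; keep [-0.578125, -0.5625]

[-0.578125, -0.5625]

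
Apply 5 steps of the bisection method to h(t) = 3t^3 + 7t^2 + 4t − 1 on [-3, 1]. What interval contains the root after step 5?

midpoint -1: h = -1 < 0 → [-1, 1]
midpoint 0: h = -1 < 0 → [0, 1]
midpoint 0.5: h = 3.125 > 0 → [0, 0.5]
midpoint 0.25: h = 0.4844 > 0 → [0, 0.25]
midpoint 0.125: h = -0.3848 < 0 → [0.125, 0.25]

[0.125, 0.25]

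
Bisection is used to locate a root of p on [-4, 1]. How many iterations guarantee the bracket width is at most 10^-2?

9

Width after n steps is 5/2^n. Need 2^n ≥ 5/10^-2 = 500.
2^8 = 256 < 500 ≤ 2^9 = 512, so n = 9.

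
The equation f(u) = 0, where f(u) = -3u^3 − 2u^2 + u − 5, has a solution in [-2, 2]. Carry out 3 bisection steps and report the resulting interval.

m = 0, f(m) = -5 (−); new bracket [-2, 0]
m = -1, f(m) = -5 (−); new bracket [-2, -1]
m = -1.5, f(m) = -0.875 (−); new bracket [-2, -1.5]

[-2, -1.5]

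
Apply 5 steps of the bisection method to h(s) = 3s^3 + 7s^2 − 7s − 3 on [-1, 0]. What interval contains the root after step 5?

midpoint -0.5: h = 1.875 > 0 → [-0.5, 0]
midpoint -0.25: h = -0.859375 < 0 → [-0.5, -0.25]
midpoint -0.375: h = 0.451172 > 0 → [-0.375, -0.25]
midpoint -0.3125: h = -0.2205 < 0 → [-0.375, -0.3125]
midpoint -0.34375: h = 0.1115 > 0 → [-0.34375, -0.3125]

[-0.34375, -0.3125]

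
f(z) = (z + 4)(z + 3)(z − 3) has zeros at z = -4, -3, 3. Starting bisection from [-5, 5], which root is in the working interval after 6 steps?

f(0) = -36 < 0, so the root lies in [0, 5]
f(2.5) = -17.875 < 0, so the root lies in [2.5, 5]
f(3.75) = 39.234375 > 0, so the root lies in [2.5, 3.75]
f(3.125) = 5.4551 > 0, so the root lies in [2.5, 3.125]
f(2.8125) = -7.4246 < 0, so the root lies in [2.8125, 3.125]
f(2.96875) = -1.2998 < 0, so the root lies in [2.96875, 3.125]

3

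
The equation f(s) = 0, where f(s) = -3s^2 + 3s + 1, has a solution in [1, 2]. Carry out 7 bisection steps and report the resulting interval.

m = 1.5, f(m) = -1.25 (−); new bracket [1, 1.5]
m = 1.25, f(m) = 0.0625 (+); new bracket [1.25, 1.5]
m = 1.375, f(m) = -0.546875 (−); new bracket [1.25, 1.375]
m = 1.3125, f(m) = -0.2305 (−); new bracket [1.25, 1.3125]
m = 1.28125, f(m) = -0.0811 (−); new bracket [1.25, 1.28125]
m = 1.265625, f(m) = -0.0085 (−); new bracket [1.25, 1.265625]
m = 1.2578125, f(m) = 0.0272 (+); new bracket [1.2578125, 1.265625]

[1.2578125, 1.265625]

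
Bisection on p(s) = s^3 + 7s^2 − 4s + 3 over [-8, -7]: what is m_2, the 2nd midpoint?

p(-7.5) = 4.875 > 0, so the root lies in [-8, -7.5]
p(-7.75) = -11.046875 < 0, so the root lies in [-7.75, -7.5]

-7.75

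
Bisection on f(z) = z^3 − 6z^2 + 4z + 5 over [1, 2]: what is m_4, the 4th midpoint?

z = 1.5 gives f = 0.875, positive; keep [1.5, 2]
z = 1.75 gives f = -1.015625, negative; keep [1.5, 1.75]
z = 1.625 gives f = -0.052734, negative; keep [1.5, 1.625]
z = 1.5625 gives f = 0.4163, positive; keep [1.5625, 1.625]

1.5625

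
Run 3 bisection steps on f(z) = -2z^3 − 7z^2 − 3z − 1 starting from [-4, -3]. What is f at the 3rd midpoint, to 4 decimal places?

z = -3.5 gives f = 9.5, positive; keep [-3.5, -3]
z = -3.25 gives f = 3.46875, positive; keep [-3.25, -3]
z = -3.125 gives f = 1.050781, positive; keep [-3.125, -3]

1.0508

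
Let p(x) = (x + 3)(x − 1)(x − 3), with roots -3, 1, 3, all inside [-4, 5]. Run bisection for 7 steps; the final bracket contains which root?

-3

p(0.5) = 4.375 > 0, so the root lies in [-4, 0.5]
p(-1.75) = 16.328125 > 0, so the root lies in [-4, -1.75]
p(-2.875) = 2.845703 > 0, so the root lies in [-4, -2.875]
p(-3.4375) = -12.4978 < 0, so the root lies in [-3.4375, -2.875]
p(-3.15625) = -3.998 < 0, so the root lies in [-3.15625, -2.875]
p(-3.015625) = -0.3774 < 0, so the root lies in [-3.015625, -2.875]
p(-2.9453125) = 1.2828 > 0, so the root lies in [-3.015625, -2.9453125]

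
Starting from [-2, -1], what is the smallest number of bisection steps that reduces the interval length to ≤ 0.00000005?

Width after n steps is 1/2^n. Need 2^n ≥ 1/0.00000005 = 20000000.
2^24 = 16777216 < 20000000 ≤ 2^25 = 33554432, so n = 25.

25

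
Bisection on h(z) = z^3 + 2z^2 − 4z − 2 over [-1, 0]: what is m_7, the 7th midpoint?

-0.4296875

z = -0.5 gives h = 0.375, positive; keep [-0.5, 0]
z = -0.25 gives h = -0.890625, negative; keep [-0.5, -0.25]
z = -0.375 gives h = -0.271484, negative; keep [-0.5, -0.375]
z = -0.4375 gives h = 0.0491, positive; keep [-0.4375, -0.375]
z = -0.40625 gives h = -0.112, negative; keep [-0.4375, -0.40625]
z = -0.421875 gives h = -0.0316, negative; keep [-0.4375, -0.421875]
z = -0.4296875 gives h = 0.0087, positive; keep [-0.4296875, -0.421875]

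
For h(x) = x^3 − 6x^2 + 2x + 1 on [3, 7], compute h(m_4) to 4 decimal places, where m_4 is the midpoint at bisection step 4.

m = 5, h(m) = -14 (−); new bracket [5, 7]
m = 6, h(m) = 13 (+); new bracket [5, 6]
m = 5.5, h(m) = -3.125 (−); new bracket [5.5, 6]
m = 5.75, h(m) = 4.2344 (+); new bracket [5.5, 5.75]

4.2344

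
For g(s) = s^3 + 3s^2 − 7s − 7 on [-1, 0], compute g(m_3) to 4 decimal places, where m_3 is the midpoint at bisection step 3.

midpoint -0.5: g = -2.875 < 0 → [-1, -0.5]
midpoint -0.75: g = -0.484375 < 0 → [-1, -0.75]
midpoint -0.875: g = 0.751953 > 0 → [-0.875, -0.75]

0.7520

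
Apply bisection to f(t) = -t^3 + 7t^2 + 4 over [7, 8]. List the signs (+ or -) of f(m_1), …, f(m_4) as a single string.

midpoint 7.5: f = -24.125 < 0 → [7, 7.5]
midpoint 7.25: f = -9.140625 < 0 → [7, 7.25]
midpoint 7.125: f = -2.345703 < 0 → [7, 7.125]
midpoint 7.0625: f = 0.8826 > 0 → [7.0625, 7.125]

---+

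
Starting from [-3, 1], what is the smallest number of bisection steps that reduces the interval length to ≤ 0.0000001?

Width after n steps is 4/2^n. Need 2^n ≥ 4/0.0000001 = 40000000.
2^25 = 33554432 < 40000000 ≤ 2^26 = 67108864, so n = 26.

26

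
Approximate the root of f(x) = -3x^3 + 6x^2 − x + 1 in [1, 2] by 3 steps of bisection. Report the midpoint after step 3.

x = 1.5 gives f = 2.875, positive; keep [1.5, 2]
x = 1.75 gives f = 1.546875, positive; keep [1.75, 2]
x = 1.875 gives f = 0.443359, positive; keep [1.875, 2]

1.875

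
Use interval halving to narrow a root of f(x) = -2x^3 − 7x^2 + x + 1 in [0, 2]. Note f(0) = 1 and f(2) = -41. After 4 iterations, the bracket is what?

[0.375, 0.5]

m = 1, f(m) = -7 (−); new bracket [0, 1]
m = 0.5, f(m) = -0.5 (−); new bracket [0, 0.5]
m = 0.25, f(m) = 0.78125 (+); new bracket [0.25, 0.5]
m = 0.375, f(m) = 0.2852 (+); new bracket [0.375, 0.5]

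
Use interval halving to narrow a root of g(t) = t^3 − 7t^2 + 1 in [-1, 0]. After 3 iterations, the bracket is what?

t = -0.5 gives g = -0.875, negative; keep [-0.5, 0]
t = -0.25 gives g = 0.546875, positive; keep [-0.5, -0.25]
t = -0.375 gives g = -0.037109, negative; keep [-0.375, -0.25]

[-0.375, -0.25]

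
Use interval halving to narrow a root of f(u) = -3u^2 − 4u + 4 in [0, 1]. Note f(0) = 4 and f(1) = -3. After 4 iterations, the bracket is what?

f(0.5) = 1.25 > 0, so the root lies in [0.5, 1]
f(0.75) = -0.6875 < 0, so the root lies in [0.5, 0.75]
f(0.625) = 0.328125 > 0, so the root lies in [0.625, 0.75]
f(0.6875) = -0.168 < 0, so the root lies in [0.625, 0.6875]

[0.625, 0.6875]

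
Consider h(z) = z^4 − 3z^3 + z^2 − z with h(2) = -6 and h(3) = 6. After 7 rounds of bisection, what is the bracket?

[2.765625, 2.7734375]

midpoint 2.5: h = -4.0625 < 0 → [2.5, 3]
midpoint 2.75: h = -0.386719 < 0 → [2.75, 3]
midpoint 2.875: h = 2.420166 > 0 → [2.75, 2.875]
midpoint 2.8125: h = 0.9263 > 0 → [2.75, 2.8125]
midpoint 2.78125: h = 0.2479 > 0 → [2.75, 2.78125]
midpoint 2.765625: h = -0.0748 < 0 → [2.765625, 2.78125]
midpoint 2.7734375: h = 0.0852 > 0 → [2.765625, 2.7734375]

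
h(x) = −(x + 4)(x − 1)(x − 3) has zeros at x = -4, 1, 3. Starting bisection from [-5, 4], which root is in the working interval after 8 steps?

m = -0.5, h(m) = -18.375 (−); new bracket [-5, -0.5]
m = -2.75, h(m) = -26.953125 (−); new bracket [-5, -2.75]
m = -3.875, h(m) = -4.189453 (−); new bracket [-5, -3.875]
m = -4.4375, h(m) = 17.6931 (+); new bracket [-4.4375, -3.875]
m = -4.15625, h(m) = 5.7655 (+); new bracket [-4.15625, -3.875]
m = -4.015625, h(m) = 0.5498 (+); new bracket [-4.015625, -3.875]
m = -3.9453125, h(m) = -1.8783 (−); new bracket [-4.015625, -3.9453125]
m = -3.98046875, h(m) = -0.679 (−); new bracket [-4.015625, -3.98046875]

-4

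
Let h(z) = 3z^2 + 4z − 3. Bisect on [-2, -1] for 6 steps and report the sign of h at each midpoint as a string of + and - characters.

--+---

h(-1.5) = -2.25 < 0, so the root lies in [-2, -1.5]
h(-1.75) = -0.8125 < 0, so the root lies in [-2, -1.75]
h(-1.875) = 0.046875 > 0, so the root lies in [-1.875, -1.75]
h(-1.8125) = -0.3945 < 0, so the root lies in [-1.875, -1.8125]
h(-1.84375) = -0.1768 < 0, so the root lies in [-1.875, -1.84375]
h(-1.859375) = -0.0657 < 0, so the root lies in [-1.875, -1.859375]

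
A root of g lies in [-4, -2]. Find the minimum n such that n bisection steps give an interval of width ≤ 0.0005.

12

Width after n steps is 2/2^n. Need 2^n ≥ 2/0.0005 = 4000.
2^11 = 2048 < 4000 ≤ 2^12 = 4096, so n = 12.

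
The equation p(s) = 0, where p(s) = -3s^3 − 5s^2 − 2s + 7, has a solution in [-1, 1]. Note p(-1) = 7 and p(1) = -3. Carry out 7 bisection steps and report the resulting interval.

[0.828125, 0.84375]

midpoint 0: p = 7 > 0 → [0, 1]
midpoint 0.5: p = 4.375 > 0 → [0.5, 1]
midpoint 0.75: p = 1.421875 > 0 → [0.75, 1]
midpoint 0.875: p = -0.5879 < 0 → [0.75, 0.875]
midpoint 0.8125: p = 0.4651 > 0 → [0.8125, 0.875]
midpoint 0.84375: p = -0.0491 < 0 → [0.8125, 0.84375]
midpoint 0.828125: p = 0.211 > 0 → [0.828125, 0.84375]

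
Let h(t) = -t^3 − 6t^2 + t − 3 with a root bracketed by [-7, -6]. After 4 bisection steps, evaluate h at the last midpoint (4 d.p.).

-2.0090

t = -6.5 gives h = 11.625, positive; keep [-6.5, -6]
t = -6.25 gives h = 0.515625, positive; keep [-6.25, -6]
t = -6.125 gives h = -4.435547, negative; keep [-6.25, -6.125]
t = -6.1875 gives h = -2.009, negative; keep [-6.25, -6.1875]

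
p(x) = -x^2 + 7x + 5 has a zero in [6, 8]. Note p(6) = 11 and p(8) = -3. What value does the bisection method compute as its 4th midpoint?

7.625

p(7) = 5 > 0, so the root lies in [7, 8]
p(7.5) = 1.25 > 0, so the root lies in [7.5, 8]
p(7.75) = -0.8125 < 0, so the root lies in [7.5, 7.75]
p(7.625) = 0.2344 > 0, so the root lies in [7.625, 7.75]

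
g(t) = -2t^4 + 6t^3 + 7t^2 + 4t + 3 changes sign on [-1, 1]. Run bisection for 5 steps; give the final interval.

[-0.875, -0.8125]

g(0) = 3 > 0, so the root lies in [-1, 0]
g(-0.5) = 1.875 > 0, so the root lies in [-1, -0.5]
g(-0.75) = 0.773438 > 0, so the root lies in [-1, -0.75]
g(-0.875) = -0.3325 < 0, so the root lies in [-0.875, -0.75]
g(-0.8125) = 0.2812 > 0, so the root lies in [-0.875, -0.8125]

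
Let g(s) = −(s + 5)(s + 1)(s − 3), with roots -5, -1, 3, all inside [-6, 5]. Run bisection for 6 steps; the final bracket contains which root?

g(-0.5) = 7.875 > 0, so the root lies in [-0.5, 5]
g(2.25) = 17.671875 > 0, so the root lies in [2.25, 5]
g(3.625) = -24.931641 < 0, so the root lies in [2.25, 3.625]
g(2.9375) = 1.9534 > 0, so the root lies in [2.9375, 3.625]
g(3.28125) = -9.9715 < 0, so the root lies in [2.9375, 3.28125]
g(3.109375) = -3.6449 < 0, so the root lies in [2.9375, 3.109375]

3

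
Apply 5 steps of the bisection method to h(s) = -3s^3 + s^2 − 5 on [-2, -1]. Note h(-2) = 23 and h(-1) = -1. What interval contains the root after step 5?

[-1.09375, -1.0625]

m = -1.5, h(m) = 7.375 (+); new bracket [-1.5, -1]
m = -1.25, h(m) = 2.421875 (+); new bracket [-1.25, -1]
m = -1.125, h(m) = 0.537109 (+); new bracket [-1.125, -1]
m = -1.0625, h(m) = -0.2727 (−); new bracket [-1.125, -1.0625]
m = -1.09375, h(m) = 0.1216 (+); new bracket [-1.09375, -1.0625]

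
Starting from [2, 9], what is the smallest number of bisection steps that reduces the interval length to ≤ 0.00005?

18

Width after n steps is 7/2^n. Need 2^n ≥ 7/0.00005 = 140000.
2^17 = 131072 < 140000 ≤ 2^18 = 262144, so n = 18.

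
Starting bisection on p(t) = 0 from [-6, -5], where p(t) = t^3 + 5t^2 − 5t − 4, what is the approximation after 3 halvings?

t = -5.5 gives p = 8.375, positive; keep [-6, -5.5]
t = -5.75 gives p = -0.046875, negative; keep [-5.75, -5.5]
t = -5.625 gives p = 4.349609, positive; keep [-5.75, -5.625]

-5.625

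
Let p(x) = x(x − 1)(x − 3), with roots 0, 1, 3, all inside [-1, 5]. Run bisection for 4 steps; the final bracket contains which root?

3

midpoint 2: p = -2 < 0 → [2, 5]
midpoint 3.5: p = 4.375 > 0 → [2, 3.5]
midpoint 2.75: p = -1.203125 < 0 → [2.75, 3.5]
midpoint 3.125: p = 0.8301 > 0 → [2.75, 3.125]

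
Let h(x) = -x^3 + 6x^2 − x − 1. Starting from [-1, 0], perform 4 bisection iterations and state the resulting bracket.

[-0.375, -0.3125]

h(-0.5) = 1.125 > 0, so the root lies in [-0.5, 0]
h(-0.25) = -0.359375 < 0, so the root lies in [-0.5, -0.25]
h(-0.375) = 0.271484 > 0, so the root lies in [-0.375, -0.25]
h(-0.3125) = -0.071 < 0, so the root lies in [-0.375, -0.3125]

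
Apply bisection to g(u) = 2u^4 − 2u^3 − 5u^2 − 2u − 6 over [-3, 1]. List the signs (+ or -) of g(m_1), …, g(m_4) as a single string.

u = -1 gives g = -5, negative; keep [-3, -1]
u = -2 gives g = 26, positive; keep [-2, -1]
u = -1.5 gives g = 2.625, positive; keep [-1.5, -1]
u = -1.25 gives g = -2.5234, negative; keep [-1.5, -1.25]

-++-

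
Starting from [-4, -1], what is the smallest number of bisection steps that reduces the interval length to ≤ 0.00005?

16

Width after n steps is 3/2^n. Need 2^n ≥ 3/0.00005 = 60000.
2^15 = 32768 < 60000 ≤ 2^16 = 65536, so n = 16.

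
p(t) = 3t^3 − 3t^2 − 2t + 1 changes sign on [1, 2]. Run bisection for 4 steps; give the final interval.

[1.3125, 1.375]

p(1.5) = 1.375 > 0, so the root lies in [1, 1.5]
p(1.25) = -0.328125 < 0, so the root lies in [1.25, 1.5]
p(1.375) = 0.376953 > 0, so the root lies in [1.25, 1.375]
p(1.3125) = -0.01 < 0, so the root lies in [1.3125, 1.375]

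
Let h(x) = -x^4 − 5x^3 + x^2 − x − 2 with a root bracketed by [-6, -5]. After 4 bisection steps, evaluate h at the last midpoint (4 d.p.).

h(-5.5) = -49.4375 < 0, so the root lies in [-5.5, -5]
h(-5.25) = -5.363281 < 0, so the root lies in [-5.25, -5]
h(-5.125) = 12.564209 > 0, so the root lies in [-5.25, -5.125]
h(-5.1875) = 3.9233 > 0, so the root lies in [-5.25, -5.1875]

3.9233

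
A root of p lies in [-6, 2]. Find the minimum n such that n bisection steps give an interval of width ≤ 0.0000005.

24

Width after n steps is 8/2^n. Need 2^n ≥ 8/0.0000005 = 16000000.
2^23 = 8388608 < 16000000 ≤ 2^24 = 16777216, so n = 24.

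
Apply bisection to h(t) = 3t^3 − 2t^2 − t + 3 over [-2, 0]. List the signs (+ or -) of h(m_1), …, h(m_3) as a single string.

-++

t = -1 gives h = -1, negative; keep [-1, 0]
t = -0.5 gives h = 2.625, positive; keep [-1, -0.5]
t = -0.75 gives h = 1.359375, positive; keep [-1, -0.75]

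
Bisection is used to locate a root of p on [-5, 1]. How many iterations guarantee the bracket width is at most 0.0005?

14

Width after n steps is 6/2^n. Need 2^n ≥ 6/0.0005 = 12000.
2^13 = 8192 < 12000 ≤ 2^14 = 16384, so n = 14.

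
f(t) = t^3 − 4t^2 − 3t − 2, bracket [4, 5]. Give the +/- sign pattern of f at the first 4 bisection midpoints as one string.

t = 4.5 gives f = -5.375, negative; keep [4.5, 5]
t = 4.75 gives f = 0.671875, positive; keep [4.5, 4.75]
t = 4.625 gives f = -2.505859, negative; keep [4.625, 4.75]
t = 4.6875 gives f = -0.9563, negative; keep [4.6875, 4.75]

-+--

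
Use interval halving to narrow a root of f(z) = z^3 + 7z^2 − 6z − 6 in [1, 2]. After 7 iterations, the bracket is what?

[1.28125, 1.2890625]

m = 1.5, f(m) = 4.125 (+); new bracket [1, 1.5]
m = 1.25, f(m) = -0.609375 (−); new bracket [1.25, 1.5]
m = 1.375, f(m) = 1.583984 (+); new bracket [1.25, 1.375]
m = 1.3125, f(m) = 0.4446 (+); new bracket [1.25, 1.3125]
m = 1.28125, f(m) = -0.093 (−); new bracket [1.28125, 1.3125]
m = 1.296875, f(m) = 0.1731 (+); new bracket [1.28125, 1.296875]
m = 1.2890625, f(m) = 0.0394 (+); new bracket [1.28125, 1.2890625]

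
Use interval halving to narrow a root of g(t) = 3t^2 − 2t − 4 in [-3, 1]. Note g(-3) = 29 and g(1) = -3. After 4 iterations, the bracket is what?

midpoint -1: g = 1 > 0 → [-1, 1]
midpoint 0: g = -4 < 0 → [-1, 0]
midpoint -0.5: g = -2.25 < 0 → [-1, -0.5]
midpoint -0.75: g = -0.8125 < 0 → [-1, -0.75]

[-1, -0.75]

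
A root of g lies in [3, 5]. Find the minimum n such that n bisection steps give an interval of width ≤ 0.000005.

Width after n steps is 2/2^n. Need 2^n ≥ 2/0.000005 = 400000.
2^18 = 262144 < 400000 ≤ 2^19 = 524288, so n = 19.

19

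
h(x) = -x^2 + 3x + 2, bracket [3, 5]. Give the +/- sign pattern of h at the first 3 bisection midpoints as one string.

-+-

h(4) = -2 < 0, so the root lies in [3, 4]
h(3.5) = 0.25 > 0, so the root lies in [3.5, 4]
h(3.75) = -0.8125 < 0, so the root lies in [3.5, 3.75]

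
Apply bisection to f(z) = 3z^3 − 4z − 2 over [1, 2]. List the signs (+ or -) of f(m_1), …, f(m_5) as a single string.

+-+--

f(1.5) = 2.125 > 0, so the root lies in [1, 1.5]
f(1.25) = -1.140625 < 0, so the root lies in [1.25, 1.5]
f(1.375) = 0.298828 > 0, so the root lies in [1.25, 1.375]
f(1.3125) = -0.467 < 0, so the root lies in [1.3125, 1.375]
f(1.34375) = -0.0959 < 0, so the root lies in [1.34375, 1.375]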